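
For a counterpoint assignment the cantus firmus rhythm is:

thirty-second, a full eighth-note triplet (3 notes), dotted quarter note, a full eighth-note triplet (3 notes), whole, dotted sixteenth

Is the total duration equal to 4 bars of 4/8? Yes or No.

Yes

One bar of 4/8 = 16 thirty-second notes, so 4 bars = 64.
Convert each value to thirty-second notes: thirty-second = 1; a full eighth-note triplet (3 notes) (three triplet eighths span one quarter) = 8; dotted quarter note = 12; a full eighth-note triplet (3 notes) (three triplet eighths span one quarter) = 8; whole = 32; dotted sixteenth = 3.
Altogether 1 + 8 + 12 + 8 + 32 + 3 = 64.
64 equals 64, so the answer is Yes.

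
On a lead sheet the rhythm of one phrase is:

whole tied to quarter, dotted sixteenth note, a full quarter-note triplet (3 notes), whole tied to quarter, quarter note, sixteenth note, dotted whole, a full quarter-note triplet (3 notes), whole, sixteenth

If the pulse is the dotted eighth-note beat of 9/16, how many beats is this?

34.5

One dotted eighth-note beat = 6 thirty-second notes.
Each duration in thirty-second notes: whole tied to quarter (whole + quarter) = 40; dotted sixteenth note = 3; a full quarter-note triplet (3 notes) (three triplet quarters span one half) = 16; whole tied to quarter (whole + quarter) = 40; quarter note = 8; sixteenth note = 2; dotted whole = 48; a full quarter-note triplet (3 notes) (three triplet quarters span one half) = 16; whole = 32; sixteenth = 2.
Sum: 40 + 3 + 16 + 40 + 8 + 2 + 48 + 16 + 32 + 2 = 207.
207 ÷ 6 = 34.5 beats.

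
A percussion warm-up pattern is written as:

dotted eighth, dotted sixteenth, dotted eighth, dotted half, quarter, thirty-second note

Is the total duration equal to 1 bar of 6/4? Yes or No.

Yes

One bar of 6/4 = 48 thirty-second notes.
In thirty-second notes: dotted eighth = 6; dotted sixteenth = 3; dotted eighth = 6; dotted half = 24; quarter = 8; thirty-second note = 1.
Sum: 6 + 3 + 6 + 24 + 8 + 1 = 48.
48 equals 48, so the answer is Yes.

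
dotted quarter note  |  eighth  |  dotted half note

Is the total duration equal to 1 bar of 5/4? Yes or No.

Yes

One bar of 5/4 = 10 eighth notes.
Working in eighth notes: dotted quarter note = 3; eighth = 1; dotted half note = 6.
Altogether 3 + 1 + 6 = 10.
10 equals 10, so the answer is Yes.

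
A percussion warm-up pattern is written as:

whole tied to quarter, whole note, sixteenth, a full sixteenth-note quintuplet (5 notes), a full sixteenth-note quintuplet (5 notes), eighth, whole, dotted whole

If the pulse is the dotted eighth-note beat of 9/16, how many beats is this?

One dotted eighth-note beat = 3 sixteenth notes.
Working in sixteenth notes: whole tied to quarter (whole + quarter) = 20; whole note = 16; sixteenth = 1; a full sixteenth-note quintuplet (5 notes) (five quintuplet sixteenths span one quarter) = 4; a full sixteenth-note quintuplet (5 notes) (five quintuplet sixteenths span one quarter) = 4; eighth = 2; whole = 16; dotted whole = 24.
Altogether 20 + 16 + 1 + 4 + 4 + 2 + 16 + 24 = 87.
87 ÷ 3 = 29 beats.

29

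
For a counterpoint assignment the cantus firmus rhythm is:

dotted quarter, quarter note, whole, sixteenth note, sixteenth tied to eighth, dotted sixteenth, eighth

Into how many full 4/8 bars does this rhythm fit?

4

One bar of 4/8 = 16 thirty-second notes.
In thirty-second notes: dotted quarter = 12; quarter note = 8; whole = 32; sixteenth note = 2; sixteenth tied to eighth (sixteenth + eighth) = 6; dotted sixteenth = 3; eighth = 4.
Adding: 12 + 8 + 32 + 2 + 6 + 3 + 4 = 67.
67 ÷ 16 = 4 complete bars with 3 left over.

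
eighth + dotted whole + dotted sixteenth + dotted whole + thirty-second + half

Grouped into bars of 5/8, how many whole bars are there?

6

One bar of 5/8 = 20 thirty-second notes.
Each duration in thirty-second notes: eighth = 4; dotted whole = 48; dotted sixteenth = 3; dotted whole = 48; thirty-second = 1; half = 16.
Total: 4 + 48 + 3 + 48 + 1 + 16 = 120.
120 ÷ 20 = 6 complete bars with 0 left over.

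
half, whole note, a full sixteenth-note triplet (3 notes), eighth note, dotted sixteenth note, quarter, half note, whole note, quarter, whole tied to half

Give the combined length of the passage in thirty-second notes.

171

Convert each value to thirty-second notes: half = 16; whole note = 32; a full sixteenth-note triplet (3 notes) (three triplet sixteenths span one eighth) = 4; eighth note = 4; dotted sixteenth note = 3; quarter = 8; half note = 16; whole note = 32; quarter = 8; whole tied to half (whole + half) = 48.
Total: 16 + 32 + 4 + 4 + 3 + 8 + 16 + 32 + 8 + 48 = 171 thirty-second notes.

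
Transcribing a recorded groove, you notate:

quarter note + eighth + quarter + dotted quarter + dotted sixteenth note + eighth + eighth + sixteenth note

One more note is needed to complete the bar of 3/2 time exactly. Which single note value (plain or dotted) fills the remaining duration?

The bar of 3/2 = 48 thirty-second notes.
Working in thirty-second notes: quarter note = 8; eighth = 4; quarter = 8; dotted quarter = 12; dotted sixteenth note = 3; eighth = 4; eighth = 4; sixteenth note = 2.
Altogether 8 + 4 + 8 + 12 + 3 + 4 + 4 + 2 = 45.
Remaining: 48 − 45 = 3 thirty-second notes, which is a dotted sixteenth note.

dotted sixteenth note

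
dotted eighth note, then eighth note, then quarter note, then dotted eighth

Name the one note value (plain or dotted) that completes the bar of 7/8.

The bar of 7/8 = 14 sixteenth notes.
Working in sixteenth notes: dotted eighth note = 3; eighth note = 2; quarter note = 4; dotted eighth = 3.
Sum: 3 + 2 + 4 + 3 = 12.
Remaining: 14 − 12 = 2 sixteenth notes, which is a eighth note.

eighth note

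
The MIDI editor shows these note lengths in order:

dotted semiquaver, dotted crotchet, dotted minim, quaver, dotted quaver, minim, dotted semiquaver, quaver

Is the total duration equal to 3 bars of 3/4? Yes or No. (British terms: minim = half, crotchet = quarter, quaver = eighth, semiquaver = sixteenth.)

Yes

One bar of 3/4 = 24 thirty-second notes, so 3 bars = 72.
Express everything in thirty-second notes: dotted semiquaver = 3; dotted crotchet = 12; dotted minim = 24; quaver = 4; dotted quaver = 6; minim = 16; dotted semiquaver = 3; quaver = 4.
Adding: 3 + 12 + 24 + 4 + 6 + 16 + 3 + 4 = 72.
72 equals 72, so the answer is Yes.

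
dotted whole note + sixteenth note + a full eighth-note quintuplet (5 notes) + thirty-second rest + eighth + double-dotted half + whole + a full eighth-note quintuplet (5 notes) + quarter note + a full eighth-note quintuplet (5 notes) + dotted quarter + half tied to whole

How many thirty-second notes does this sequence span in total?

Convert each value to thirty-second notes: dotted whole note = 48; sixteenth note = 2; a full eighth-note quintuplet (5 notes) (five quintuplet eighths span one half) = 16; thirty-second rest = 1; eighth = 4; double-dotted half = 28; whole = 32; a full eighth-note quintuplet (5 notes) (five quintuplet eighths span one half) = 16; quarter note = 8; a full eighth-note quintuplet (5 notes) (five quintuplet eighths span one half) = 16; dotted quarter = 12; half tied to whole (half + whole) = 48.
Altogether 48 + 2 + 16 + 1 + 4 + 28 + 32 + 16 + 8 + 16 + 12 + 48 = 231 thirty-second notes.

231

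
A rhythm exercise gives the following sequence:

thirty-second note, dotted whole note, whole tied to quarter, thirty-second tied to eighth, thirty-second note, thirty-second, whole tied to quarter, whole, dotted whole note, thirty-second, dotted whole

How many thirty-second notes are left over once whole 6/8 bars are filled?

One bar of 6/8 = 24 thirty-second notes.
Working in thirty-second notes: thirty-second note = 1; dotted whole note = 48; whole tied to quarter (whole + quarter) = 40; thirty-second tied to eighth (thirty-second + eighth) = 5; thirty-second note = 1; thirty-second = 1; whole tied to quarter (whole + quarter) = 40; whole = 32; dotted whole note = 48; thirty-second = 1; dotted whole = 48.
Altogether 1 + 48 + 40 + 5 + 1 + 1 + 40 + 32 + 48 + 1 + 48 = 265.
265 ÷ 24 = 11 complete bars with 1 thirty-second note remaining.

1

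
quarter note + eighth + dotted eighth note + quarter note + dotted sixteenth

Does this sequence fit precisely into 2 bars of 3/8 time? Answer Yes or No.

No

One bar of 3/8 = 12 thirty-second notes, so 2 bars = 24.
Working in thirty-second notes: quarter note = 8; eighth = 4; dotted eighth note = 6; quarter note = 8; dotted sixteenth = 3.
Sum: 8 + 4 + 6 + 8 + 3 = 29.
29 exceeds 24, so the answer is No.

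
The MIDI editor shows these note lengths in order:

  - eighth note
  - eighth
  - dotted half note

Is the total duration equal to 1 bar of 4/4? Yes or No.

One bar of 4/4 = 8 eighth notes.
Convert each value to eighth notes: eighth note = 1; eighth = 1; dotted half note = 6.
Adding: 1 + 1 + 6 = 8.
8 equals 8, so the answer is Yes.

Yes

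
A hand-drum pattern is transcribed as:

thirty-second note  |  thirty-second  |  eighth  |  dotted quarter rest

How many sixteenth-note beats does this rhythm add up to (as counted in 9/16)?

9

One sixteenth-note beat = 2 thirty-second notes.
Convert each value to thirty-second notes: thirty-second note = 1; thirty-second = 1; eighth = 4; dotted quarter rest = 12.
Adding: 1 + 1 + 4 + 12 = 18.
18 ÷ 2 = 9 beats.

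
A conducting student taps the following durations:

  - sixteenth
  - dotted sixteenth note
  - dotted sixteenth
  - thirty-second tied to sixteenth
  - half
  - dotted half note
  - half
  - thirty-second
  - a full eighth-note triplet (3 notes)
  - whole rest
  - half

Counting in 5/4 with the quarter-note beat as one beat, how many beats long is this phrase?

15.5

One quarter-note beat = 8 thirty-second notes.
Convert each value to thirty-second notes: sixteenth = 2; dotted sixteenth note = 3; dotted sixteenth = 3; thirty-second tied to sixteenth (thirty-second + sixteenth) = 3; half = 16; dotted half note = 24; half = 16; thirty-second = 1; a full eighth-note triplet (3 notes) (three triplet eighths span one quarter) = 8; whole rest = 32; half = 16.
Adding: 2 + 3 + 3 + 3 + 16 + 24 + 16 + 1 + 8 + 32 + 16 = 124.
124 ÷ 8 = 15.5 beats.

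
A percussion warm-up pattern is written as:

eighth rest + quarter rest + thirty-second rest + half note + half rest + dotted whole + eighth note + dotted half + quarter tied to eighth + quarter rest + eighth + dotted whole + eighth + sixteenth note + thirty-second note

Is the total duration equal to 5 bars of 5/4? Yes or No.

Yes

One bar of 5/4 = 40 thirty-second notes, so 5 bars = 200.
Express everything in thirty-second notes: eighth rest = 4; quarter rest = 8; thirty-second rest = 1; half note = 16; half rest = 16; dotted whole = 48; eighth note = 4; dotted half = 24; quarter tied to eighth (quarter + eighth) = 12; quarter rest = 8; eighth = 4; dotted whole = 48; eighth = 4; sixteenth note = 2; thirty-second note = 1.
Adding: 4 + 8 + 1 + 16 + 16 + 48 + 4 + 24 + 12 + 8 + 4 + 48 + 4 + 2 + 1 = 200.
200 equals 200, so the answer is Yes.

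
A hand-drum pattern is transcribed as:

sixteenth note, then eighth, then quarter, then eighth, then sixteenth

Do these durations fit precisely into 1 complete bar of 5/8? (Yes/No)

One bar of 5/8 = 10 sixteenth notes.
Each duration in sixteenth notes: sixteenth note = 1; eighth = 2; quarter = 4; eighth = 2; sixteenth = 1.
Altogether 1 + 2 + 4 + 2 + 1 = 10.
10 equals 10, so the answer is Yes.

Yes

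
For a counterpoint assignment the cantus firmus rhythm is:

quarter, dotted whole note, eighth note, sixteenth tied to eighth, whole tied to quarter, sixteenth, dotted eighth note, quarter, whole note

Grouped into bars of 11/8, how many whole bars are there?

3

One bar of 11/8 = 22 sixteenth notes.
In sixteenth notes: quarter = 4; dotted whole note = 24; eighth note = 2; sixteenth tied to eighth (sixteenth + eighth) = 3; whole tied to quarter (whole + quarter) = 20; sixteenth = 1; dotted eighth note = 3; quarter = 4; whole note = 16.
Altogether 4 + 24 + 2 + 3 + 20 + 1 + 3 + 4 + 16 = 77.
77 ÷ 22 = 3 complete bars with 11 left over.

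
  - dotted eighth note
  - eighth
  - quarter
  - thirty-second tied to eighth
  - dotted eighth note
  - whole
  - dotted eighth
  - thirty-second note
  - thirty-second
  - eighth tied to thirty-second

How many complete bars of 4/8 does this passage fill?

4

One bar of 4/8 = 16 thirty-second notes.
Express everything in thirty-second notes: dotted eighth note = 6; eighth = 4; quarter = 8; thirty-second tied to eighth (thirty-second + eighth) = 5; dotted eighth note = 6; whole = 32; dotted eighth = 6; thirty-second note = 1; thirty-second = 1; eighth tied to thirty-second (eighth + thirty-second) = 5.
Adding: 6 + 4 + 8 + 5 + 6 + 32 + 6 + 1 + 1 + 5 = 74.
74 ÷ 16 = 4 complete bars with 10 left over.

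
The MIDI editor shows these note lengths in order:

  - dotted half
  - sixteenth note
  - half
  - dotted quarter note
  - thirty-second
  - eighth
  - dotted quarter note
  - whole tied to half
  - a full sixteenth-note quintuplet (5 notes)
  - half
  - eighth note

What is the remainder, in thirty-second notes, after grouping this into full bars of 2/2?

19

One bar of 2/2 = 32 thirty-second notes.
Working in thirty-second notes: dotted half = 24; sixteenth note = 2; half = 16; dotted quarter note = 12; thirty-second = 1; eighth = 4; dotted quarter note = 12; whole tied to half (whole + half) = 48; a full sixteenth-note quintuplet (5 notes) (five quintuplet sixteenths span one quarter) = 8; half = 16; eighth note = 4.
Adding: 24 + 2 + 16 + 12 + 1 + 4 + 12 + 48 + 8 + 16 + 4 = 147.
147 ÷ 32 = 4 complete bars with 19 thirty-second notes remaining.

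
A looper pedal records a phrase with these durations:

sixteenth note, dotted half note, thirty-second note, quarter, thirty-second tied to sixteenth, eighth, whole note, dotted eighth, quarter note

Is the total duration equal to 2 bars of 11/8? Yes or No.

Yes

One bar of 11/8 = 44 thirty-second notes, so 2 bars = 88.
Express everything in thirty-second notes: sixteenth note = 2; dotted half note = 24; thirty-second note = 1; quarter = 8; thirty-second tied to sixteenth (thirty-second + sixteenth) = 3; eighth = 4; whole note = 32; dotted eighth = 6; quarter note = 8.
Altogether 2 + 24 + 1 + 8 + 3 + 4 + 32 + 6 + 8 = 88.
88 equals 88, so the answer is Yes.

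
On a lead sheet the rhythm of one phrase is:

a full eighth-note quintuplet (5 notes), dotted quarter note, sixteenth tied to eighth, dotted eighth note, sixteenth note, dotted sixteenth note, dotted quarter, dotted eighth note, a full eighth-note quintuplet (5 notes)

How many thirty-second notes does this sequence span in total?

Working in thirty-second notes: a full eighth-note quintuplet (5 notes) (five quintuplet eighths span one half) = 16; dotted quarter note = 12; sixteenth tied to eighth (sixteenth + eighth) = 6; dotted eighth note = 6; sixteenth note = 2; dotted sixteenth note = 3; dotted quarter = 12; dotted eighth note = 6; a full eighth-note quintuplet (5 notes) (five quintuplet eighths span one half) = 16.
Sum: 16 + 12 + 6 + 6 + 2 + 3 + 12 + 6 + 16 = 79 thirty-second notes.

79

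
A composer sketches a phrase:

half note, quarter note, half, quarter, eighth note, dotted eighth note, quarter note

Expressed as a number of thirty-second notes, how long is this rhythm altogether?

66

Working in thirty-second notes: half note = 16; quarter note = 8; half = 16; quarter = 8; eighth note = 4; dotted eighth note = 6; quarter note = 8.
Adding: 16 + 8 + 16 + 8 + 4 + 6 + 8 = 66 thirty-second notes.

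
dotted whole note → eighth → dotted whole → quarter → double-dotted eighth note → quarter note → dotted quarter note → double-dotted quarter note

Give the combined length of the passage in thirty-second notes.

149

Working in thirty-second notes: dotted whole note = 48; eighth = 4; dotted whole = 48; quarter = 8; double-dotted eighth note = 7; quarter note = 8; dotted quarter note = 12; double-dotted quarter note = 14.
Sum: 48 + 4 + 48 + 8 + 7 + 8 + 12 + 14 = 149 thirty-second notes.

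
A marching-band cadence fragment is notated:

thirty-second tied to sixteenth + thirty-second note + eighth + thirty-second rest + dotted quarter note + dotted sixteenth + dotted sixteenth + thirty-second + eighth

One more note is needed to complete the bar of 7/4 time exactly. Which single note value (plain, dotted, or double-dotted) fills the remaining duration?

The bar of 7/4 = 56 thirty-second notes.
Working in thirty-second notes: thirty-second tied to sixteenth (thirty-second + sixteenth) = 3; thirty-second note = 1; eighth = 4; thirty-second rest = 1; dotted quarter note = 12; dotted sixteenth = 3; dotted sixteenth = 3; thirty-second = 1; eighth = 4.
Altogether 3 + 1 + 4 + 1 + 12 + 3 + 3 + 1 + 4 = 32.
Remaining: 56 − 32 = 24 thirty-second notes, which is a dotted half note.

dotted half note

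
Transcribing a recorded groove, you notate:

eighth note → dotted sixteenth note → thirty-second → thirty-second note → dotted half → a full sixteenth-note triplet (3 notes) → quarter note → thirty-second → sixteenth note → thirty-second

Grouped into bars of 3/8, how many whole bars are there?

One bar of 3/8 = 12 thirty-second notes.
Each duration in thirty-second notes: eighth note = 4; dotted sixteenth note = 3; thirty-second = 1; thirty-second note = 1; dotted half = 24; a full sixteenth-note triplet (3 notes) (three triplet sixteenths span one eighth) = 4; quarter note = 8; thirty-second = 1; sixteenth note = 2; thirty-second = 1.
Total: 4 + 3 + 1 + 1 + 24 + 4 + 8 + 1 + 2 + 1 = 49.
49 ÷ 12 = 4 complete bars with 1 left over.

4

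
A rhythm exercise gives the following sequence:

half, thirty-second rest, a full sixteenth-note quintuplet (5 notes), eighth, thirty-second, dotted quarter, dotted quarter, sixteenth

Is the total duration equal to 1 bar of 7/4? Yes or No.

Yes

One bar of 7/4 = 56 thirty-second notes.
Express everything in thirty-second notes: half = 16; thirty-second rest = 1; a full sixteenth-note quintuplet (5 notes) (five quintuplet sixteenths span one quarter) = 8; eighth = 4; thirty-second = 1; dotted quarter = 12; dotted quarter = 12; sixteenth = 2.
Total: 16 + 1 + 8 + 4 + 1 + 12 + 12 + 2 = 56.
56 equals 56, so the answer is Yes.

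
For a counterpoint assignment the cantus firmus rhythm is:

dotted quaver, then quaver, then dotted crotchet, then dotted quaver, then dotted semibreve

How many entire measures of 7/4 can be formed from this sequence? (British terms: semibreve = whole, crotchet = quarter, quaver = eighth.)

One bar of 7/4 = 28 sixteenth notes.
Working in sixteenth notes: dotted quaver = 3; quaver = 2; dotted crotchet = 6; dotted quaver = 3; dotted semibreve = 24.
Altogether 3 + 2 + 6 + 3 + 24 = 38.
38 ÷ 28 = 1 complete bar with 10 left over.

1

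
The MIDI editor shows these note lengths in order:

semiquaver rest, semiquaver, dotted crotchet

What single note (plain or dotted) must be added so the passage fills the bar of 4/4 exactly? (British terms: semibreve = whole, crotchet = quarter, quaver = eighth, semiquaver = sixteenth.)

The bar of 4/4 = 16 sixteenth notes.
Working in sixteenth notes: semiquaver rest = 1; semiquaver = 1; dotted crotchet = 6.
Total: 1 + 1 + 6 = 8.
Remaining: 16 − 8 = 8 sixteenth notes, which is a half note.

half note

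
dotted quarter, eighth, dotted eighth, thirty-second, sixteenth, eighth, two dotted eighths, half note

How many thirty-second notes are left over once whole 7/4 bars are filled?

1

One bar of 7/4 = 56 thirty-second notes.
Working in thirty-second notes: dotted quarter = 12; eighth = 4; dotted eighth = 6; thirty-second = 1; sixteenth = 2; eighth = 4; dotted eighth = 6; dotted eighth = 6; half note = 16.
Altogether 12 + 4 + 6 + 1 + 2 + 4 + 6 + 6 + 16 = 57.
57 ÷ 56 = 1 complete bar with 1 thirty-second note remaining.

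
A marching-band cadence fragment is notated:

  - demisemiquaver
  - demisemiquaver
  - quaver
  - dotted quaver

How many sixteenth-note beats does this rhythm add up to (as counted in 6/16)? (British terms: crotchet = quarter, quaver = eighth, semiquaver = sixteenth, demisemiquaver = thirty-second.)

One sixteenth-note beat = 2 thirty-second notes.
Express everything in thirty-second notes: demisemiquaver = 1; demisemiquaver = 1; quaver = 4; dotted quaver = 6.
Adding: 1 + 1 + 4 + 6 = 12.
12 ÷ 2 = 6 beats.

6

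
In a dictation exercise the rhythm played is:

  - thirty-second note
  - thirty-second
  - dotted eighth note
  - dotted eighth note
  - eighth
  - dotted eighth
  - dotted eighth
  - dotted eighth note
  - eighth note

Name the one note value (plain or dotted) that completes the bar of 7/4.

half note

The bar of 7/4 = 56 thirty-second notes.
Convert each value to thirty-second notes: thirty-second note = 1; thirty-second = 1; dotted eighth note = 6; dotted eighth note = 6; eighth = 4; dotted eighth = 6; dotted eighth = 6; dotted eighth note = 6; eighth note = 4.
Adding: 1 + 1 + 6 + 6 + 4 + 6 + 6 + 6 + 4 = 40.
Remaining: 56 − 40 = 16 thirty-second notes, which is a half note.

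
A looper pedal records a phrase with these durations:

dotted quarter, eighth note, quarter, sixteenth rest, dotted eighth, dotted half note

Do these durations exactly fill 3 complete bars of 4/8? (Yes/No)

One bar of 4/8 = 8 sixteenth notes, so 3 bars = 24.
Working in sixteenth notes: dotted quarter = 6; eighth note = 2; quarter = 4; sixteenth rest = 1; dotted eighth = 3; dotted half note = 12.
Altogether 6 + 2 + 4 + 1 + 3 + 12 = 28.
28 exceeds 24, so the answer is No.

No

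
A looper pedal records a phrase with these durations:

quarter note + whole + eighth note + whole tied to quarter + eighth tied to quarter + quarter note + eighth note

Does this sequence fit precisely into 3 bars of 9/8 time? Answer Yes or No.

Yes

One bar of 9/8 = 9 eighth notes, so 3 bars = 27.
Each duration in eighth notes: quarter note = 2; whole = 8; eighth note = 1; whole tied to quarter (whole + quarter) = 10; eighth tied to quarter (eighth + quarter) = 3; quarter note = 2; eighth note = 1.
Total: 2 + 8 + 1 + 10 + 3 + 2 + 1 = 27.
27 equals 27, so the answer is Yes.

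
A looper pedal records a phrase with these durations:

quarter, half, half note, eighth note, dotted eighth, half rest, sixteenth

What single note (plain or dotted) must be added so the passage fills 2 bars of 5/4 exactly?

2 bars of 5/4 = 40 sixteenth notes.
Each duration in sixteenth notes: quarter = 4; half = 8; half note = 8; eighth note = 2; dotted eighth = 3; half rest = 8; sixteenth = 1.
Adding: 4 + 8 + 8 + 2 + 3 + 8 + 1 = 34.
Remaining: 40 − 34 = 6 sixteenth notes, which is a dotted quarter note.

dotted quarter note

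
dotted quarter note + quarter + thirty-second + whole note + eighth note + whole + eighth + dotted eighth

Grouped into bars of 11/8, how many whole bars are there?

One bar of 11/8 = 44 thirty-second notes.
In thirty-second notes: dotted quarter note = 12; quarter = 8; thirty-second = 1; whole note = 32; eighth note = 4; whole = 32; eighth = 4; dotted eighth = 6.
Total: 12 + 8 + 1 + 32 + 4 + 32 + 4 + 6 = 99.
99 ÷ 44 = 2 complete bars with 11 left over.

2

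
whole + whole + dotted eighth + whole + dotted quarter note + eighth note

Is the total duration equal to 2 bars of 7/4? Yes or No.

No

One bar of 7/4 = 28 sixteenth notes, so 2 bars = 56.
Convert each value to sixteenth notes: whole = 16; whole = 16; dotted eighth = 3; whole = 16; dotted quarter note = 6; eighth note = 2.
Altogether 16 + 16 + 3 + 16 + 6 + 2 = 59.
59 exceeds 56, so the answer is No.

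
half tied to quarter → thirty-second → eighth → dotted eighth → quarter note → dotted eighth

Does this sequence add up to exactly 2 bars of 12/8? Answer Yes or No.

One bar of 12/8 = 48 thirty-second notes, so 2 bars = 96.
In thirty-second notes: half tied to quarter (half + quarter) = 24; thirty-second = 1; eighth = 4; dotted eighth = 6; quarter note = 8; dotted eighth = 6.
Total: 24 + 1 + 4 + 6 + 8 + 6 = 49.
49 falls short of 96, so the answer is No.

No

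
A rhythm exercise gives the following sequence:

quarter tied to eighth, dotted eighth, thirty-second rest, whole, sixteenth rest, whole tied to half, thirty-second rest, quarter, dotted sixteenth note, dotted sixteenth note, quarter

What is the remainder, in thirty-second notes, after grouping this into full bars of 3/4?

One bar of 3/4 = 24 thirty-second notes.
Each duration in thirty-second notes: quarter tied to eighth (quarter + eighth) = 12; dotted eighth = 6; thirty-second rest = 1; whole = 32; sixteenth rest = 2; whole tied to half (whole + half) = 48; thirty-second rest = 1; quarter = 8; dotted sixteenth note = 3; dotted sixteenth note = 3; quarter = 8.
Adding: 12 + 6 + 1 + 32 + 2 + 48 + 1 + 8 + 3 + 3 + 8 = 124.
124 ÷ 24 = 5 complete bars with 4 thirty-second notes remaining.

4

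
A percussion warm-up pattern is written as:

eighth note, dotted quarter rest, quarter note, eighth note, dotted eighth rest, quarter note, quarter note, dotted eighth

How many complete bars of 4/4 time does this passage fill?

1

One bar of 4/4 = 16 sixteenth notes.
Convert each value to sixteenth notes: eighth note = 2; dotted quarter rest = 6; quarter note = 4; eighth note = 2; dotted eighth rest = 3; quarter note = 4; quarter note = 4; dotted eighth = 3.
Sum: 2 + 6 + 4 + 2 + 3 + 4 + 4 + 3 = 28.
28 ÷ 16 = 1 complete bar with 12 left over.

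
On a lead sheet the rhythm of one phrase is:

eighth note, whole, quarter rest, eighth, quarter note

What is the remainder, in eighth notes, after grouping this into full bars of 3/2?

One bar of 3/2 = 12 eighth notes.
Express everything in eighth notes: eighth note = 1; whole = 8; quarter rest = 2; eighth = 1; quarter note = 2.
Sum: 1 + 8 + 2 + 1 + 2 = 14.
14 ÷ 12 = 1 complete bar with 2 eighth notes remaining.

2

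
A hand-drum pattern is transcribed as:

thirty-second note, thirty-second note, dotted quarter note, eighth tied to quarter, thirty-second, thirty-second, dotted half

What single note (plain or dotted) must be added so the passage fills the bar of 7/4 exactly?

The bar of 7/4 = 56 thirty-second notes.
Express everything in thirty-second notes: thirty-second note = 1; thirty-second note = 1; dotted quarter note = 12; eighth tied to quarter (eighth + quarter) = 12; thirty-second = 1; thirty-second = 1; dotted half = 24.
Sum: 1 + 1 + 12 + 12 + 1 + 1 + 24 = 52.
Remaining: 56 − 52 = 4 thirty-second notes, which is a eighth note.

eighth note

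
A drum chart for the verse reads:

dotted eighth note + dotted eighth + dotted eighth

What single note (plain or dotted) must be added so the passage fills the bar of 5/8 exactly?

The bar of 5/8 = 10 sixteenth notes.
Express everything in sixteenth notes: dotted eighth note = 3; dotted eighth = 3; dotted eighth = 3.
Altogether 3 + 3 + 3 = 9.
Remaining: 10 − 9 = 1 sixteenth note, which is a sixteenth note.

sixteenth note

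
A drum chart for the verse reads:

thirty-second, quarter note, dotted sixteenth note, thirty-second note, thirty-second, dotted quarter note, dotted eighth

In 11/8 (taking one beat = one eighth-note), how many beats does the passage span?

One eighth-note beat = 4 thirty-second notes.
Working in thirty-second notes: thirty-second = 1; quarter note = 8; dotted sixteenth note = 3; thirty-second note = 1; thirty-second = 1; dotted quarter note = 12; dotted eighth = 6.
Altogether 1 + 8 + 3 + 1 + 1 + 12 + 6 = 32.
32 ÷ 4 = 8 beats.

8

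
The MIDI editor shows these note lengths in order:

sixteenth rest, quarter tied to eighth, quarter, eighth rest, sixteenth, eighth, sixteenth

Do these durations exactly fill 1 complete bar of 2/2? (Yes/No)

No

One bar of 2/2 = 16 sixteenth notes.
Working in sixteenth notes: sixteenth rest = 1; quarter tied to eighth (quarter + eighth) = 6; quarter = 4; eighth rest = 2; sixteenth = 1; eighth = 2; sixteenth = 1.
Adding: 1 + 6 + 4 + 2 + 1 + 2 + 1 = 17.
17 exceeds 16, so the answer is No.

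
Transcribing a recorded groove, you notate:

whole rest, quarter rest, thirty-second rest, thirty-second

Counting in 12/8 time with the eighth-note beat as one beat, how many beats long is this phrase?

One eighth-note beat = 4 thirty-second notes.
Express everything in thirty-second notes: whole rest = 32; quarter rest = 8; thirty-second rest = 1; thirty-second = 1.
Sum: 32 + 8 + 1 + 1 = 42.
42 ÷ 4 = 10.5 beats.

10.5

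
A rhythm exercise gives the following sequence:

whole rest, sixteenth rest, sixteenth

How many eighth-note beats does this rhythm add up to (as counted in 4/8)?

One eighth-note beat = 2 sixteenth notes.
In sixteenth notes: whole rest = 16; sixteenth rest = 1; sixteenth = 1.
Sum: 16 + 1 + 1 = 18.
18 ÷ 2 = 9 beats.

9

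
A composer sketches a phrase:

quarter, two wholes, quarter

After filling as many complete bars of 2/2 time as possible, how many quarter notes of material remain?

One bar of 2/2 = 4 quarter notes.
Each duration in quarter notes: quarter = 1; whole = 4; whole = 4; quarter = 1.
Total: 1 + 4 + 4 + 1 = 10.
10 ÷ 4 = 2 complete bars with 2 quarter notes remaining.

2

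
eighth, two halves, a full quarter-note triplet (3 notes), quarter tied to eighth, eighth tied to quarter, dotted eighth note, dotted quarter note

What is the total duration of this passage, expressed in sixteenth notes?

Each duration in sixteenth notes: eighth = 2; half = 8; half = 8; a full quarter-note triplet (3 notes) (three triplet quarters span one half) = 8; quarter tied to eighth (quarter + eighth) = 6; eighth tied to quarter (eighth + quarter) = 6; dotted eighth note = 3; dotted quarter note = 6.
Altogether 2 + 8 + 8 + 8 + 6 + 6 + 3 + 6 = 47 sixteenth notes.

47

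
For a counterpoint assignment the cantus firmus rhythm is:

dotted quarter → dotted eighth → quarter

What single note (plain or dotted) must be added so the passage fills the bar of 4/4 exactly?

The bar of 4/4 = 16 sixteenth notes.
In sixteenth notes: dotted quarter = 6; dotted eighth = 3; quarter = 4.
Sum: 6 + 3 + 4 = 13.
Remaining: 16 − 13 = 3 sixteenth notes, which is a dotted eighth note.

dotted eighth note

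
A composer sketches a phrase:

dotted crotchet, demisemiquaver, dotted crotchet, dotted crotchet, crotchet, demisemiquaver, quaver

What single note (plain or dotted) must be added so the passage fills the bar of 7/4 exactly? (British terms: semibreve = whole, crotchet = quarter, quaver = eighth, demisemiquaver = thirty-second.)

The bar of 7/4 = 56 thirty-second notes.
Express everything in thirty-second notes: dotted crotchet = 12; demisemiquaver = 1; dotted crotchet = 12; dotted crotchet = 12; crotchet = 8; demisemiquaver = 1; quaver = 4.
Altogether 12 + 1 + 12 + 12 + 8 + 1 + 4 = 50.
Remaining: 56 − 50 = 6 thirty-second notes, which is a dotted eighth note.

dotted eighth note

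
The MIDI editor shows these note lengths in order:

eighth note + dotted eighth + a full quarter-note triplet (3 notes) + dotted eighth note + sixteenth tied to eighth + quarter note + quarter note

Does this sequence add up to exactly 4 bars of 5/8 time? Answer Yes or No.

No

One bar of 5/8 = 10 sixteenth notes, so 4 bars = 40.
Express everything in sixteenth notes: eighth note = 2; dotted eighth = 3; a full quarter-note triplet (3 notes) (three triplet quarters span one half) = 8; dotted eighth note = 3; sixteenth tied to eighth (sixteenth + eighth) = 3; quarter note = 4; quarter note = 4.
Adding: 2 + 3 + 8 + 3 + 3 + 4 + 4 = 27.
27 falls short of 40, so the answer is No.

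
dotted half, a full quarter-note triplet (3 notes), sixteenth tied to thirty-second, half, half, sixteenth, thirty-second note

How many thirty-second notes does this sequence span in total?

Working in thirty-second notes: dotted half = 24; a full quarter-note triplet (3 notes) (three triplet quarters span one half) = 16; sixteenth tied to thirty-second (sixteenth + thirty-second) = 3; half = 16; half = 16; sixteenth = 2; thirty-second note = 1.
Sum: 24 + 16 + 3 + 16 + 16 + 2 + 1 = 78 thirty-second notes.

78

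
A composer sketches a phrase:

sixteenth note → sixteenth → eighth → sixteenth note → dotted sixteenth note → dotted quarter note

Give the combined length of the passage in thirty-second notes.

Working in thirty-second notes: sixteenth note = 2; sixteenth = 2; eighth = 4; sixteenth note = 2; dotted sixteenth note = 3; dotted quarter note = 12.
Sum: 2 + 2 + 4 + 2 + 3 + 12 = 25 thirty-second notes.

25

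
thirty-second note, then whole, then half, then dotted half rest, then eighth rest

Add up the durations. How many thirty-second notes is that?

77

Working in thirty-second notes: thirty-second note = 1; whole = 32; half = 16; dotted half rest = 24; eighth rest = 4.
Adding: 1 + 32 + 16 + 24 + 4 = 77 thirty-second notes.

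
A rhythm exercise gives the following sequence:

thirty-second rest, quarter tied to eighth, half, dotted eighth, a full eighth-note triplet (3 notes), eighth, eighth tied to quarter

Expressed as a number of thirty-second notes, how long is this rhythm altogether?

In thirty-second notes: thirty-second rest = 1; quarter tied to eighth (quarter + eighth) = 12; half = 16; dotted eighth = 6; a full eighth-note triplet (3 notes) (three triplet eighths span one quarter) = 8; eighth = 4; eighth tied to quarter (eighth + quarter) = 12.
Sum: 1 + 12 + 16 + 6 + 8 + 4 + 12 = 59 thirty-second notes.

59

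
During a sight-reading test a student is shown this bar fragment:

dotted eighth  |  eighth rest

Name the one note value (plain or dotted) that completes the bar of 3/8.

sixteenth note

The bar of 3/8 = 6 sixteenth notes.
In sixteenth notes: dotted eighth = 3; eighth rest = 2.
Altogether 3 + 2 = 5.
Remaining: 6 − 5 = 1 sixteenth note, which is a sixteenth note.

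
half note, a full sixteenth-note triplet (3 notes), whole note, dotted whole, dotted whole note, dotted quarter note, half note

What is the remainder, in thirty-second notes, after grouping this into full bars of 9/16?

14

One bar of 9/16 = 9 sixteenth notes.
Working in sixteenth notes: half note = 8; a full sixteenth-note triplet (3 notes) (three triplet sixteenths span one eighth) = 2; whole note = 16; dotted whole = 24; dotted whole note = 24; dotted quarter note = 6; half note = 8.
Sum: 8 + 2 + 16 + 24 + 24 + 6 + 8 = 88.
88 ÷ 9 = 9 complete bars with 7 sixteenth notes remaining = 14 thirty-second notes.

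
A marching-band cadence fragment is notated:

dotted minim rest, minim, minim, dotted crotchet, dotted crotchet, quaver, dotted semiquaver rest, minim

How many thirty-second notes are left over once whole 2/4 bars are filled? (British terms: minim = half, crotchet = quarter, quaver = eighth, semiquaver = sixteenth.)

7

One bar of 2/4 = 16 thirty-second notes.
Working in thirty-second notes: dotted minim rest = 24; minim = 16; minim = 16; dotted crotchet = 12; dotted crotchet = 12; quaver = 4; dotted semiquaver rest = 3; minim = 16.
Altogether 24 + 16 + 16 + 12 + 12 + 4 + 3 + 16 = 103.
103 ÷ 16 = 6 complete bars with 7 thirty-second notes remaining.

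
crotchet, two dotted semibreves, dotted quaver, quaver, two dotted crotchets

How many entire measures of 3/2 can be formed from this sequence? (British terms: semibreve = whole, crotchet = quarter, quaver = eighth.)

One bar of 3/2 = 24 sixteenth notes.
In sixteenth notes: crotchet = 4; dotted semibreve = 24; dotted semibreve = 24; dotted quaver = 3; quaver = 2; dotted crotchet = 6; dotted crotchet = 6.
Adding: 4 + 24 + 24 + 3 + 2 + 6 + 6 = 69.
69 ÷ 24 = 2 complete bars with 21 left over.

2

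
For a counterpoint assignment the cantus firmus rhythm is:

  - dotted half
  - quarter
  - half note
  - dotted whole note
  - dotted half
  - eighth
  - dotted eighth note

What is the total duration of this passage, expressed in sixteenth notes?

65

Convert each value to sixteenth notes: dotted half = 12; quarter = 4; half note = 8; dotted whole note = 24; dotted half = 12; eighth = 2; dotted eighth note = 3.
Total: 12 + 4 + 8 + 24 + 12 + 2 + 3 = 65 sixteenth notes.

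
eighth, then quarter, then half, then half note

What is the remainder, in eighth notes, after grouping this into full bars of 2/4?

One bar of 2/4 = 4 eighth notes.
In eighth notes: eighth = 1; quarter = 2; half = 4; half note = 4.
Sum: 1 + 2 + 4 + 4 = 11.
11 ÷ 4 = 2 complete bars with 3 eighth notes remaining.

3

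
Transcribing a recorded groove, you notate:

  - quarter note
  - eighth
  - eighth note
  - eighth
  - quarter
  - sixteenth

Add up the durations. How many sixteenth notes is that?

15

Express everything in sixteenth notes: quarter note = 4; eighth = 2; eighth note = 2; eighth = 2; quarter = 4; sixteenth = 1.
Adding: 4 + 2 + 2 + 2 + 4 + 1 = 15 sixteenth notes.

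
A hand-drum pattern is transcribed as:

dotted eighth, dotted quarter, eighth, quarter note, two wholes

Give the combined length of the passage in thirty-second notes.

94

Working in thirty-second notes: dotted eighth = 6; dotted quarter = 12; eighth = 4; quarter note = 8; whole = 32; whole = 32.
Sum: 6 + 12 + 4 + 8 + 32 + 32 = 94 thirty-second notes.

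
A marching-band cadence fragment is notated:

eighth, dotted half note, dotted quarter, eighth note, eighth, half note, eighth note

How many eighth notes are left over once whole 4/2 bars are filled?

1

One bar of 4/2 = 16 eighth notes.
In eighth notes: eighth = 1; dotted half note = 6; dotted quarter = 3; eighth note = 1; eighth = 1; half note = 4; eighth note = 1.
Adding: 1 + 6 + 3 + 1 + 1 + 4 + 1 = 17.
17 ÷ 16 = 1 complete bar with 1 eighth note remaining.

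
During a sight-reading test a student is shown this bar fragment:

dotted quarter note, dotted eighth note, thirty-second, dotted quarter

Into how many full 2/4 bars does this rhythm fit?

1

One bar of 2/4 = 16 thirty-second notes.
Working in thirty-second notes: dotted quarter note = 12; dotted eighth note = 6; thirty-second = 1; dotted quarter = 12.
Altogether 12 + 6 + 1 + 12 = 31.
31 ÷ 16 = 1 complete bar with 15 left over.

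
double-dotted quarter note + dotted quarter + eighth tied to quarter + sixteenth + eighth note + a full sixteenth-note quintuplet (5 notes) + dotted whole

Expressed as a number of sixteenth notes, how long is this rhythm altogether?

50

Each duration in sixteenth notes: double-dotted quarter note = 7; dotted quarter = 6; eighth tied to quarter (eighth + quarter) = 6; sixteenth = 1; eighth note = 2; a full sixteenth-note quintuplet (5 notes) (five quintuplet sixteenths span one quarter) = 4; dotted whole = 24.
Total: 7 + 6 + 6 + 1 + 2 + 4 + 24 = 50 sixteenth notes.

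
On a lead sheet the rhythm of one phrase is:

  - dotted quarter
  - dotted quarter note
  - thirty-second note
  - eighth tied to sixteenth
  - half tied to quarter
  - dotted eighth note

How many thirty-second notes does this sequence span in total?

In thirty-second notes: dotted quarter = 12; dotted quarter note = 12; thirty-second note = 1; eighth tied to sixteenth (eighth + sixteenth) = 6; half tied to quarter (half + quarter) = 24; dotted eighth note = 6.
Adding: 12 + 12 + 1 + 6 + 24 + 6 = 61 thirty-second notes.

61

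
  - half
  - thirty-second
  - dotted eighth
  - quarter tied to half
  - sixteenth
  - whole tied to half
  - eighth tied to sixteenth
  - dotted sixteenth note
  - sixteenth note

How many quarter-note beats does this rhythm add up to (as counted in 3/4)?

13.5

One quarter-note beat = 8 thirty-second notes.
Each duration in thirty-second notes: half = 16; thirty-second = 1; dotted eighth = 6; quarter tied to half (quarter + half) = 24; sixteenth = 2; whole tied to half (whole + half) = 48; eighth tied to sixteenth (eighth + sixteenth) = 6; dotted sixteenth note = 3; sixteenth note = 2.
Altogether 16 + 1 + 6 + 24 + 2 + 48 + 6 + 3 + 2 = 108.
108 ÷ 8 = 13.5 beats.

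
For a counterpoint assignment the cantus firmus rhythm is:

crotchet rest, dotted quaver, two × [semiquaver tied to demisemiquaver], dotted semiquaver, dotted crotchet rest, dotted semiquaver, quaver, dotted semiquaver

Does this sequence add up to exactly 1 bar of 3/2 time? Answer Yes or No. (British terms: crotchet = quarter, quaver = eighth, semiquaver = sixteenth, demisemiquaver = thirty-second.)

No

One bar of 3/2 = 48 thirty-second notes.
Working in thirty-second notes: crotchet rest = 8; dotted quaver = 6; semiquaver tied to demisemiquaver (semiquaver + demisemiquaver) = 3; semiquaver tied to demisemiquaver (semiquaver + demisemiquaver) = 3; dotted semiquaver = 3; dotted crotchet rest = 12; dotted semiquaver = 3; quaver = 4; dotted semiquaver = 3.
Total: 8 + 6 + 3 + 3 + 3 + 12 + 3 + 4 + 3 = 45.
45 falls short of 48, so the answer is No.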